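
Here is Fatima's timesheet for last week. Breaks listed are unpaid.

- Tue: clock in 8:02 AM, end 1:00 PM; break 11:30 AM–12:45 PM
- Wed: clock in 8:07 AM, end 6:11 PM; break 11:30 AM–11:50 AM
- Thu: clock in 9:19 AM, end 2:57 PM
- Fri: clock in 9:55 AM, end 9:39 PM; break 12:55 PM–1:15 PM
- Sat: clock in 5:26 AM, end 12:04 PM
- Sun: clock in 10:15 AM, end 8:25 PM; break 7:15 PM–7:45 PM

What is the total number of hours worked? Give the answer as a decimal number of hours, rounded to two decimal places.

Tue: 8:02 AM–1:00 PM = 4 h 58 min; less 75 min break → 3 h 43 min
Wed: 8:07 AM–6:11 PM = 10 h 4 min; less 20 min break → 9 h 44 min
Thu: 9:19 AM–2:57 PM = 5 h 38 min
Fri: 9:55 AM–9:39 PM = 11 h 44 min; less 20 min break → 11 h 24 min
Sat: 5:26 AM–12:04 PM = 6 h 38 min
Sun: 10:15 AM–8:25 PM = 10 h 10 min; less 30 min break → 9 h 40 min
Total: 3 h 43 min + 9 h 44 min + 5 h 38 min + 11 h 24 min + 6 h 38 min + 9 h 40 min = 46 h 47 min.

46.78 hours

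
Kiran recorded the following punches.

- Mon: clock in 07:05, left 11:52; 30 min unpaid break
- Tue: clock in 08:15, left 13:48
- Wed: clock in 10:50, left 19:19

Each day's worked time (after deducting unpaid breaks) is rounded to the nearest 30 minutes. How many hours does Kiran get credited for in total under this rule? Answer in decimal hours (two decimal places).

18.50 hours

Mon: 07:05–11:52 = 4 h 47 min − 30 min = 4 h 17 min → rounds to 4 h 30 min
Tue: 08:15–13:48 = 5 h 33 min → rounds to 5 h 30 min
Wed: 10:50–19:19 = 8 h 29 min → rounds to 8 h 30 min
Total credited: 18 h 30 min.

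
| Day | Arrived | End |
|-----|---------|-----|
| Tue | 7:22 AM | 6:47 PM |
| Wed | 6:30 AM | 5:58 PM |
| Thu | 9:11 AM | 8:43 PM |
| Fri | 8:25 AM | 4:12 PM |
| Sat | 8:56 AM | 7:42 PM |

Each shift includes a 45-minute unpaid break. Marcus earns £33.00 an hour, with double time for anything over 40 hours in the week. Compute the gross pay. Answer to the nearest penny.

£1928.30

Tue: 7:22 AM–6:47 PM = 11 h 25 min; less 45 min break → 10 h 40 min
Wed: 6:30 AM–5:58 PM = 11 h 28 min; less 45 min break → 10 h 43 min
Thu: 9:11 AM–8:43 PM = 11 h 32 min; less 45 min break → 10 h 47 min
Fri: 8:25 AM–4:12 PM = 7 h 47 min; less 45 min break → 7 h 2 min
Sat: 8:56 AM–7:42 PM = 10 h 46 min; less 45 min break → 10 h 1 min
Total worked: 49 h 13 min = 2953 min.
Regular 40 h 0 min = 2400 min at £33.00/h; overtime 9 h 13 min = 553 min at £66.00/h.
Pay = (2400 × £33.00 + 553 × £66.00) ÷ 60 = £1928.30.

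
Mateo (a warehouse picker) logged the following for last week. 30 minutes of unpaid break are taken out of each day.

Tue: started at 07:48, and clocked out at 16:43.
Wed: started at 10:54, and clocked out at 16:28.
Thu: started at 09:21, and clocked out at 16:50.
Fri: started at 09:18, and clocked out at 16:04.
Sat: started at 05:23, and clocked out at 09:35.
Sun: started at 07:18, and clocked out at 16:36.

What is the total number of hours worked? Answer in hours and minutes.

Tue: 07:48–16:43 = 8 h 55 min; less 30 min break → 8 h 25 min
Wed: 10:54–16:28 = 5 h 34 min; less 30 min break → 5 h 4 min
Thu: 09:21–16:50 = 7 h 29 min; less 30 min break → 6 h 59 min
Fri: 09:18–16:04 = 6 h 46 min; less 30 min break → 6 h 16 min
Sat: 05:23–09:35 = 4 h 12 min; less 30 min break → 3 h 42 min
Sun: 07:18–16:36 = 9 h 18 min; less 30 min break → 8 h 48 min
Total: 8 h 25 min + 5 h 4 min + 6 h 59 min + 6 h 16 min + 3 h 42 min + 8 h 48 min = 39 h 14 min.

39 h 14 min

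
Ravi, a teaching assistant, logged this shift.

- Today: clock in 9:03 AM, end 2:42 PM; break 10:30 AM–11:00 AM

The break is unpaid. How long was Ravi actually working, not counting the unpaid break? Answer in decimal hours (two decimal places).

Today: 9:03 AM–2:42 PM = 5 h 39 min; less 30 min break → 5 h 9 min

5.15 hours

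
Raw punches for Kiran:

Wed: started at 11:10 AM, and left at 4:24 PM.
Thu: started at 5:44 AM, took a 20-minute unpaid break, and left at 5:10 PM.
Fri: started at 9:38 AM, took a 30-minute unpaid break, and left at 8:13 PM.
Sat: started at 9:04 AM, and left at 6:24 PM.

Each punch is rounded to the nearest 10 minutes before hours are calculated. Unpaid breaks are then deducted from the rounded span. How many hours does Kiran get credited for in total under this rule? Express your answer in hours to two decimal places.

35.67 hours

Wed: in 11:10 AM→11:10 AM, out 4:24 PM→4:20 PM; 5 h 10 min
Thu: in 5:44 AM→5:40 AM, out 5:10 PM→5:10 PM; 11 h 30 min − 20 min = 11 h 10 min
Fri: in 9:38 AM→9:40 AM, out 8:13 PM→8:10 PM; 10 h 30 min − 30 min = 10 h 0 min
Sat: in 9:04 AM→9:00 AM, out 6:24 PM→6:20 PM; 9 h 20 min
Total credited: 35 h 40 min.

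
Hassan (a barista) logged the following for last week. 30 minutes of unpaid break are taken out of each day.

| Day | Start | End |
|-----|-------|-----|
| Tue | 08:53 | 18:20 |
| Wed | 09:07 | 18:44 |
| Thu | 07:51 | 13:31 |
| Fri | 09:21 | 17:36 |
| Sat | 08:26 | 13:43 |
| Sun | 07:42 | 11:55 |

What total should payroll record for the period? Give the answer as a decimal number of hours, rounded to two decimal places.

39.48 hours

Tue: 08:53–18:20 = 9 h 27 min; less 30 min break → 8 h 57 min
Wed: 09:07–18:44 = 9 h 37 min; less 30 min break → 9 h 7 min
Thu: 07:51–13:31 = 5 h 40 min; less 30 min break → 5 h 10 min
Fri: 09:21–17:36 = 8 h 15 min; less 30 min break → 7 h 45 min
Sat: 08:26–13:43 = 5 h 17 min; less 30 min break → 4 h 47 min
Sun: 07:42–11:55 = 4 h 13 min; less 30 min break → 3 h 43 min
Total: 8 h 57 min + 9 h 7 min + 5 h 10 min + 7 h 45 min + 4 h 47 min + 3 h 43 min = 39 h 29 min.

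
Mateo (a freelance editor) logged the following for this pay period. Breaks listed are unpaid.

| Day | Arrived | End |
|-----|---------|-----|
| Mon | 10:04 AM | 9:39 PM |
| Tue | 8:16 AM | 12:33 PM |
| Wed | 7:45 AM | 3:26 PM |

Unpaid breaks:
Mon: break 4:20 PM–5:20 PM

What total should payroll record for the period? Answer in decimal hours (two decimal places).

22.55 hours

Mon: 10:04 AM–9:39 PM = 11 h 35 min; less 60 min break → 10 h 35 min
Tue: 8:16 AM–12:33 PM = 4 h 17 min
Wed: 7:45 AM–3:26 PM = 7 h 41 min
Total: 10 h 35 min + 4 h 17 min + 7 h 41 min = 22 h 33 min.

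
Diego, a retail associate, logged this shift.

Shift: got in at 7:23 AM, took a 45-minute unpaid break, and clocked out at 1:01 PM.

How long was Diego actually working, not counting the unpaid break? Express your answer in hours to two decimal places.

Shift: 7:23 AM–1:01 PM = 5 h 38 min; less 45 min break → 4 h 53 min

4.88 hours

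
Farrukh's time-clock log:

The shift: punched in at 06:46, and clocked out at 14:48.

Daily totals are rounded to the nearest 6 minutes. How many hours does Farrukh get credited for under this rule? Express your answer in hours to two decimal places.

8.00 hours

The shift: 06:46–14:48 = 8 h 2 min → rounds to 8 h 0 min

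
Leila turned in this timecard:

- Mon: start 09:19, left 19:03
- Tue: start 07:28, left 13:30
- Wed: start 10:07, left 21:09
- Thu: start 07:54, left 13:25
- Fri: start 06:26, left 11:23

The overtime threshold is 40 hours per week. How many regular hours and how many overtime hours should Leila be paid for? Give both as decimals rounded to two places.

Regular 37.27 hours, overtime 0.00 hours

Mon: 09:19–19:03 = 9 h 44 min
Tue: 07:28–13:30 = 6 h 2 min
Wed: 10:07–21:09 = 11 h 2 min
Thu: 07:54–13:25 = 5 h 31 min
Fri: 06:26–11:23 = 4 h 57 min
Total worked: 37 h 16 min = 37.27 h.
Threshold 40 h → overtime 0 h 0 min, regular 37 h 16 min.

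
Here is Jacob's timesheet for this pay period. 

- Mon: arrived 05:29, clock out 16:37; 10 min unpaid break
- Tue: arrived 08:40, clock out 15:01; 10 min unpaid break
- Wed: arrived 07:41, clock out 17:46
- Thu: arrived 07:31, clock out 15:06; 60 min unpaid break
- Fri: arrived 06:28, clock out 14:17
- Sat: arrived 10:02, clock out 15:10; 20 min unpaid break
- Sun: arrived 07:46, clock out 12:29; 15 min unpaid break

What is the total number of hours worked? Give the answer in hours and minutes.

50 h 54 min

Mon: 05:29–16:37 = 11 h 8 min; less 10 min break → 10 h 58 min
Tue: 08:40–15:01 = 6 h 21 min; less 10 min break → 6 h 11 min
Wed: 07:41–17:46 = 10 h 5 min
Thu: 07:31–15:06 = 7 h 35 min; less 60 min break → 6 h 35 min
Fri: 06:28–14:17 = 7 h 49 min
Sat: 10:02–15:10 = 5 h 8 min; less 20 min break → 4 h 48 min
Sun: 07:46–12:29 = 4 h 43 min; less 15 min break → 4 h 28 min
Total: 10 h 58 min + 6 h 11 min + 10 h 5 min + 6 h 35 min + 7 h 49 min + 4 h 48 min + 4 h 28 min = 50 h 54 min.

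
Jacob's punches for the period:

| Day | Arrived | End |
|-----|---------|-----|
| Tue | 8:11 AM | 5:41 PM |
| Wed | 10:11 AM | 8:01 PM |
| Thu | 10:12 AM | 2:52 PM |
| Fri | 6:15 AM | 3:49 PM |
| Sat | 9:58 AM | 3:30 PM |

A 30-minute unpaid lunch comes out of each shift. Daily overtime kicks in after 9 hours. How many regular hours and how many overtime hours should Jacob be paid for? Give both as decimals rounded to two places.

Regular 36.20 hours, overtime 0.40 hours

Tue: 8:11 AM–5:41 PM = 9 h 30 min; less 30 min break → 9 h 0 min
Wed: 10:11 AM–8:01 PM = 9 h 50 min; less 30 min break → 9 h 20 min
Thu: 10:12 AM–2:52 PM = 4 h 40 min; less 30 min break → 4 h 10 min
Fri: 6:15 AM–3:49 PM = 9 h 34 min; less 30 min break → 9 h 4 min
Sat: 9:58 AM–3:30 PM = 5 h 32 min; less 30 min break → 5 h 2 min
Tue reg 9 h 0 min / OT 0 h 0 min; Wed reg 9 h 0 min / OT 0 h 20 min; Thu reg 4 h 10 min / OT 0 h 0 min; Fri reg 9 h 0 min / OT 0 h 4 min; Sat reg 5 h 2 min / OT 0 h 0 min.
Totals: regular 36 h 12 min, overtime 0 h 24 min.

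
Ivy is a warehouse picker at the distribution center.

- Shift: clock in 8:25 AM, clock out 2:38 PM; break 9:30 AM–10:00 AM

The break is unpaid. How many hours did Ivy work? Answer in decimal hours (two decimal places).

Shift: 8:25 AM–2:38 PM = 6 h 13 min; less 30 min break → 5 h 43 min

5.72 hours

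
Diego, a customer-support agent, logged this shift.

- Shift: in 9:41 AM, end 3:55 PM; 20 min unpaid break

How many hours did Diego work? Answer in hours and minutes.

Shift: 9:41 AM–3:55 PM = 6 h 14 min; less 20 min break → 5 h 54 min

5 h 54 min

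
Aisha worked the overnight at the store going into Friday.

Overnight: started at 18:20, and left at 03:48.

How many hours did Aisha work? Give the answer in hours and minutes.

9 h 28 min

Overnight: 18:20 → midnight = 5 h 40 min; midnight → 03:48 = 3 h 48 min; span 9 h 28 min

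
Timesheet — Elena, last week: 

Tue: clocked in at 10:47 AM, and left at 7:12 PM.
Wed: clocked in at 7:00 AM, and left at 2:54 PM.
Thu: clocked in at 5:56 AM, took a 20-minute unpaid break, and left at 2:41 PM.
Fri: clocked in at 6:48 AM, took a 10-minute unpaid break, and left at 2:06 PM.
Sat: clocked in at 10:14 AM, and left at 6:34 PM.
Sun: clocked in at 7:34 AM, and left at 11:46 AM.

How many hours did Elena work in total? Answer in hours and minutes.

44 h 24 min

Tue: 10:47 AM–7:12 PM = 8 h 25 min
Wed: 7:00 AM–2:54 PM = 7 h 54 min
Thu: 5:56 AM–2:41 PM = 8 h 45 min; less 20 min break → 8 h 25 min
Fri: 6:48 AM–2:06 PM = 7 h 18 min; less 10 min break → 7 h 8 min
Sat: 10:14 AM–6:34 PM = 8 h 20 min
Sun: 7:34 AM–11:46 AM = 4 h 12 min
Total: 8 h 25 min + 7 h 54 min + 8 h 25 min + 7 h 8 min + 8 h 20 min + 4 h 12 min = 44 h 24 min.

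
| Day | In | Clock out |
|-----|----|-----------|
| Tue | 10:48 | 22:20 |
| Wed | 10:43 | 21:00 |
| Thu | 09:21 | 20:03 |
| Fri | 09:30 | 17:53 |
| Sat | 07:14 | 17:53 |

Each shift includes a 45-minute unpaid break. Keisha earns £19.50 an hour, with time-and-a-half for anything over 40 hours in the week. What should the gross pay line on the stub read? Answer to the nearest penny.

Tue: 10:48–22:20 = 11 h 32 min; less 45 min break → 10 h 47 min
Wed: 10:43–21:00 = 10 h 17 min; less 45 min break → 9 h 32 min
Thu: 09:21–20:03 = 10 h 42 min; less 45 min break → 9 h 57 min
Fri: 09:30–17:53 = 8 h 23 min; less 45 min break → 7 h 38 min
Sat: 07:14–17:53 = 10 h 39 min; less 45 min break → 9 h 54 min
Total worked: 47 h 48 min = 2868 min.
Regular 40 h 0 min = 2400 min at £19.50/h; overtime 7 h 48 min = 468 min at £29.25/h.
Pay = (2400 × £19.50 + 468 × £29.25) ÷ 60 = £1008.15.

£1008.15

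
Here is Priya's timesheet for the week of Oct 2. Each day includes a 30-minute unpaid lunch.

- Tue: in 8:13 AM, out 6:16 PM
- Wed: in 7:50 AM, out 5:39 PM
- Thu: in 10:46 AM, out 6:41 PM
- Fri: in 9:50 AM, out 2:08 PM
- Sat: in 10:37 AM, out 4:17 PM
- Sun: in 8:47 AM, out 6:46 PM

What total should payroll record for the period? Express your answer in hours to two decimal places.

Tue: 8:13 AM–6:16 PM = 10 h 3 min; less 30 min break → 9 h 33 min
Wed: 7:50 AM–5:39 PM = 9 h 49 min; less 30 min break → 9 h 19 min
Thu: 10:46 AM–6:41 PM = 7 h 55 min; less 30 min break → 7 h 25 min
Fri: 9:50 AM–2:08 PM = 4 h 18 min; less 30 min break → 3 h 48 min
Sat: 10:37 AM–4:17 PM = 5 h 40 min; less 30 min break → 5 h 10 min
Sun: 8:47 AM–6:46 PM = 9 h 59 min; less 30 min break → 9 h 29 min
Total: 9 h 33 min + 9 h 19 min + 7 h 25 min + 3 h 48 min + 5 h 10 min + 9 h 29 min = 44 h 44 min.

44.73 hours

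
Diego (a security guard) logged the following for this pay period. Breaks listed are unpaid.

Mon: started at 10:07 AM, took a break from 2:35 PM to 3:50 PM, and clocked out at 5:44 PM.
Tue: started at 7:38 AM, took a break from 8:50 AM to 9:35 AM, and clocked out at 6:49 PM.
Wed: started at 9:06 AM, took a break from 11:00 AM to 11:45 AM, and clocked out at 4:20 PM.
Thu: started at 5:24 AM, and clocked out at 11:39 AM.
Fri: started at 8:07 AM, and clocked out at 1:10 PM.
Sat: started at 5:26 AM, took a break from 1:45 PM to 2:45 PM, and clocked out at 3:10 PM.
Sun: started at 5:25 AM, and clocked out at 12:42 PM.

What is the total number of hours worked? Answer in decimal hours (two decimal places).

50.60 hours

Mon: 10:07 AM–5:44 PM = 7 h 37 min; less 75 min break → 6 h 22 min
Tue: 7:38 AM–6:49 PM = 11 h 11 min; less 45 min break → 10 h 26 min
Wed: 9:06 AM–4:20 PM = 7 h 14 min; less 45 min break → 6 h 29 min
Thu: 5:24 AM–11:39 AM = 6 h 15 min
Fri: 8:07 AM–1:10 PM = 5 h 3 min
Sat: 5:26 AM–3:10 PM = 9 h 44 min; less 60 min break → 8 h 44 min
Sun: 5:25 AM–12:42 PM = 7 h 17 min
Total: 6 h 22 min + 10 h 26 min + 6 h 29 min + 6 h 15 min + 5 h 3 min + 8 h 44 min + 7 h 17 min = 50 h 36 min.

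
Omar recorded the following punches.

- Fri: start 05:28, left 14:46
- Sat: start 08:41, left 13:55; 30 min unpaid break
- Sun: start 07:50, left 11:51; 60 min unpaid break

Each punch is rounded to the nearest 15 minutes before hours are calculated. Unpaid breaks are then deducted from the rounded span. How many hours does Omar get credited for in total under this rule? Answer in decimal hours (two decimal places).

Fri: in 05:28→05:30, out 14:46→14:45; 9 h 15 min
Sat: in 08:41→08:45, out 13:55→14:00; 5 h 15 min − 30 min = 4 h 45 min
Sun: in 07:50→07:45, out 11:51→11:45; 4 h 0 min − 60 min = 3 h 0 min
Total credited: 17 h 0 min.

17.00 hours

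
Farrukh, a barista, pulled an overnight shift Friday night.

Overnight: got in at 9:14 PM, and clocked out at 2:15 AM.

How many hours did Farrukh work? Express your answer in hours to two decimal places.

5.02 hours

Overnight: 9:14 PM → midnight = 2 h 46 min; midnight → 2:15 AM = 2 h 15 min; span 5 h 1 min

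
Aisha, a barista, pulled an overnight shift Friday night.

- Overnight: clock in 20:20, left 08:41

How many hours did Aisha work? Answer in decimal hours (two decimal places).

12.35 hours

Overnight: 20:20 → midnight = 3 h 40 min; midnight → 08:41 = 8 h 41 min; span 12 h 21 min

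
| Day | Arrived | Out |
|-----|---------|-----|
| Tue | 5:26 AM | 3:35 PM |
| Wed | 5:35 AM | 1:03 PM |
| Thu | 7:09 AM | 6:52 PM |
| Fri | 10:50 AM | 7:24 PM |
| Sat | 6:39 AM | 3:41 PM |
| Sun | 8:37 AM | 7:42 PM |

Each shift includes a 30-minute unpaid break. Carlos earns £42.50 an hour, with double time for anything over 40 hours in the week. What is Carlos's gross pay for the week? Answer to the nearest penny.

£2976.42

Tue: 5:26 AM–3:35 PM = 10 h 9 min; less 30 min break → 9 h 39 min
Wed: 5:35 AM–1:03 PM = 7 h 28 min; less 30 min break → 6 h 58 min
Thu: 7:09 AM–6:52 PM = 11 h 43 min; less 30 min break → 11 h 13 min
Fri: 10:50 AM–7:24 PM = 8 h 34 min; less 30 min break → 8 h 4 min
Sat: 6:39 AM–3:41 PM = 9 h 2 min; less 30 min break → 8 h 32 min
Sun: 8:37 AM–7:42 PM = 11 h 5 min; less 30 min break → 10 h 35 min
Total worked: 55 h 1 min = 3301 min.
Regular 40 h 0 min = 2400 min at £42.50/h; overtime 15 h 1 min = 901 min at £85.00/h.
Pay = (2400 × £42.50 + 901 × £85.00) ÷ 60 = £2976.42.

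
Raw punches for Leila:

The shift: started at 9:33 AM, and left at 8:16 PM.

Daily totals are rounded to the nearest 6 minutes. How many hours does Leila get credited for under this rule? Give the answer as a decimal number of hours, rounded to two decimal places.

The shift: 9:33 AM–8:16 PM = 10 h 43 min → rounds to 10 h 42 min

10.70 hours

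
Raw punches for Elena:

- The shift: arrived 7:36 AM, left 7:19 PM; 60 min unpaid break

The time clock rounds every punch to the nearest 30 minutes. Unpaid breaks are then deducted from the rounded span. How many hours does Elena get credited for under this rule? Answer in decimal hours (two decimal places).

11.00 hours

The shift: in 7:36 AM→7:30 AM, out 7:19 PM→7:30 PM; 12 h 0 min − 60 min = 11 h 0 min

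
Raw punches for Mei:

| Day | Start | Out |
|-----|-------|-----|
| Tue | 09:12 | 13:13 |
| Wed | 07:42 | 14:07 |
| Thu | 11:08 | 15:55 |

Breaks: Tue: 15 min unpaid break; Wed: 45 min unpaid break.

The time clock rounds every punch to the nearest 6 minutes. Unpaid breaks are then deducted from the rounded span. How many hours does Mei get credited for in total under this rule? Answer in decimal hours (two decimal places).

Tue: in 09:12→09:12, out 13:13→13:12; 4 h 0 min − 15 min = 3 h 45 min
Wed: in 07:42→07:42, out 14:07→14:06; 6 h 24 min − 45 min = 5 h 39 min
Thu: in 11:08→11:06, out 15:55→15:54; 4 h 48 min
Total credited: 14 h 12 min.

14.20 hours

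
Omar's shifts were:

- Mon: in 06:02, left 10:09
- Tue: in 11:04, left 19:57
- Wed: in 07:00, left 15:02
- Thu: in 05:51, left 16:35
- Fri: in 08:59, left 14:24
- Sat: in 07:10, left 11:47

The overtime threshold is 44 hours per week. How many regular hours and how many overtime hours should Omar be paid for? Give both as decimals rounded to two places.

Mon: 06:02–10:09 = 4 h 7 min
Tue: 11:04–19:57 = 8 h 53 min
Wed: 07:00–15:02 = 8 h 2 min
Thu: 05:51–16:35 = 10 h 44 min
Fri: 08:59–14:24 = 5 h 25 min
Sat: 07:10–11:47 = 4 h 37 min
Total worked: 41 h 48 min = 41.80 h.
Threshold 44 h → overtime 0 h 0 min, regular 41 h 48 min.

Regular 41.80 hours, overtime 0.00 hours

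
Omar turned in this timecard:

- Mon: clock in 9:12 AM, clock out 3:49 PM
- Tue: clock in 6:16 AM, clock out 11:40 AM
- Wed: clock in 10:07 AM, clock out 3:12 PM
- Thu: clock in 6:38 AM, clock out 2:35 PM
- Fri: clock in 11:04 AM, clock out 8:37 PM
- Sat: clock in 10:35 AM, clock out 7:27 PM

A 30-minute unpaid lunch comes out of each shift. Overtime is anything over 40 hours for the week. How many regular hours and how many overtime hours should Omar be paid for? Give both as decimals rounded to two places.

Regular 40.00 hours, overtime 0.47 hours

Mon: 9:12 AM–3:49 PM = 6 h 37 min; less 30 min break → 6 h 7 min
Tue: 6:16 AM–11:40 AM = 5 h 24 min; less 30 min break → 4 h 54 min
Wed: 10:07 AM–3:12 PM = 5 h 5 min; less 30 min break → 4 h 35 min
Thu: 6:38 AM–2:35 PM = 7 h 57 min; less 30 min break → 7 h 27 min
Fri: 11:04 AM–8:37 PM = 9 h 33 min; less 30 min break → 9 h 3 min
Sat: 10:35 AM–7:27 PM = 8 h 52 min; less 30 min break → 8 h 22 min
Total worked: 40 h 28 min = 40.47 h.
Threshold 40 h → overtime 0 h 28 min, regular 40 h 0 min.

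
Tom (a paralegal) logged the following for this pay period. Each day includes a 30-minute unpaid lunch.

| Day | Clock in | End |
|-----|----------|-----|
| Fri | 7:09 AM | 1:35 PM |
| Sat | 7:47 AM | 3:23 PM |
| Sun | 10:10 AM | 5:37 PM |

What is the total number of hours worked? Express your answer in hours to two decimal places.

19.98 hours

Fri: 7:09 AM–1:35 PM = 6 h 26 min; less 30 min break → 5 h 56 min
Sat: 7:47 AM–3:23 PM = 7 h 36 min; less 30 min break → 7 h 6 min
Sun: 10:10 AM–5:37 PM = 7 h 27 min; less 30 min break → 6 h 57 min
Total: 5 h 56 min + 7 h 6 min + 6 h 57 min = 19 h 59 min.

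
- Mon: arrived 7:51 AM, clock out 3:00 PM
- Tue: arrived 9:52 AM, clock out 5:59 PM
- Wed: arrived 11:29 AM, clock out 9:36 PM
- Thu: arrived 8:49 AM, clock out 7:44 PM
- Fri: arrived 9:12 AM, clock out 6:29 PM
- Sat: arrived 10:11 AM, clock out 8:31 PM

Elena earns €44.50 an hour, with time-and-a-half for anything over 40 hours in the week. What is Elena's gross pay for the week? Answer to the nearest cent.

Mon: 7:51 AM–3:00 PM = 7 h 9 min
Tue: 9:52 AM–5:59 PM = 8 h 7 min
Wed: 11:29 AM–9:36 PM = 10 h 7 min
Thu: 8:49 AM–7:44 PM = 10 h 55 min
Fri: 9:12 AM–6:29 PM = 9 h 17 min
Sat: 10:11 AM–8:31 PM = 10 h 20 min
Total worked: 55 h 55 min = 3355 min.
Regular 40 h 0 min = 2400 min at €44.50/h; overtime 15 h 55 min = 955 min at €66.75/h.
Pay = (2400 × €44.50 + 955 × €66.75) ÷ 60 = €2842.44.

€2842.44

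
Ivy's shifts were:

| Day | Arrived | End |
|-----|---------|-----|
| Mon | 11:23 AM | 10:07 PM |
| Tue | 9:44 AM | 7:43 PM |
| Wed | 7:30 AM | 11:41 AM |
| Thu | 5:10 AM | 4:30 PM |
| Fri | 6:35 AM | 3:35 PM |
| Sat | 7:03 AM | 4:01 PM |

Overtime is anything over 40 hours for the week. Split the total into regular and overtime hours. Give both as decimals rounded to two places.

Mon: 11:23 AM–10:07 PM = 10 h 44 min
Tue: 9:44 AM–7:43 PM = 9 h 59 min
Wed: 7:30 AM–11:41 AM = 4 h 11 min
Thu: 5:10 AM–4:30 PM = 11 h 20 min
Fri: 6:35 AM–3:35 PM = 9 h 0 min
Sat: 7:03 AM–4:01 PM = 8 h 58 min
Total worked: 54 h 12 min = 54.20 h.
Threshold 40 h → overtime 14 h 12 min, regular 40 h 0 min.

Regular 40.00 hours, overtime 14.20 hours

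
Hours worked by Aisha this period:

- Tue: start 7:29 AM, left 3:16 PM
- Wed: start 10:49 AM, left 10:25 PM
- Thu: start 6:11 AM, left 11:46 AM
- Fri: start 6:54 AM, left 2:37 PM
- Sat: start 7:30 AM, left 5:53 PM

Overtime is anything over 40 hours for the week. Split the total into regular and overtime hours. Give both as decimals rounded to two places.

Regular 40.00 hours, overtime 3.07 hours

Tue: 7:29 AM–3:16 PM = 7 h 47 min
Wed: 10:49 AM–10:25 PM = 11 h 36 min
Thu: 6:11 AM–11:46 AM = 5 h 35 min
Fri: 6:54 AM–2:37 PM = 7 h 43 min
Sat: 7:30 AM–5:53 PM = 10 h 23 min
Total worked: 43 h 4 min = 43.07 h.
Threshold 40 h → overtime 3 h 4 min, regular 40 h 0 min.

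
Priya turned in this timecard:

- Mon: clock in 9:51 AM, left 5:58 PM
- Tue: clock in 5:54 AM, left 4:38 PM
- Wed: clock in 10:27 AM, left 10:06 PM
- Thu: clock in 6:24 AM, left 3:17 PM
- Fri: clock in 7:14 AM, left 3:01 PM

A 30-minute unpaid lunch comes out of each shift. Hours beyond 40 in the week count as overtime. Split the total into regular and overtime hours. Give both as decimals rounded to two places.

Regular 40.00 hours, overtime 4.67 hours

Mon: 9:51 AM–5:58 PM = 8 h 7 min; less 30 min break → 7 h 37 min
Tue: 5:54 AM–4:38 PM = 10 h 44 min; less 30 min break → 10 h 14 min
Wed: 10:27 AM–10:06 PM = 11 h 39 min; less 30 min break → 11 h 9 min
Thu: 6:24 AM–3:17 PM = 8 h 53 min; less 30 min break → 8 h 23 min
Fri: 7:14 AM–3:01 PM = 7 h 47 min; less 30 min break → 7 h 17 min
Total worked: 44 h 40 min = 44.67 h.
Threshold 40 h → overtime 4 h 40 min, regular 40 h 0 min.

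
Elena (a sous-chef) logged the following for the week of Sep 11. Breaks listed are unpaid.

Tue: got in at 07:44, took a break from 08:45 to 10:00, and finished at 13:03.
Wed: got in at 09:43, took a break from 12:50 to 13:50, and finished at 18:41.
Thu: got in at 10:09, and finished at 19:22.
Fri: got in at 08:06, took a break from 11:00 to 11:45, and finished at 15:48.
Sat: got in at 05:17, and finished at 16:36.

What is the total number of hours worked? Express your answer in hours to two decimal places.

39.52 hours

Tue: 07:44–13:03 = 5 h 19 min; less 75 min break → 4 h 4 min
Wed: 09:43–18:41 = 8 h 58 min; less 60 min break → 7 h 58 min
Thu: 10:09–19:22 = 9 h 13 min
Fri: 08:06–15:48 = 7 h 42 min; less 45 min break → 6 h 57 min
Sat: 05:17–16:36 = 11 h 19 min
Total: 4 h 4 min + 7 h 58 min + 9 h 13 min + 6 h 57 min + 11 h 19 min = 39 h 31 min.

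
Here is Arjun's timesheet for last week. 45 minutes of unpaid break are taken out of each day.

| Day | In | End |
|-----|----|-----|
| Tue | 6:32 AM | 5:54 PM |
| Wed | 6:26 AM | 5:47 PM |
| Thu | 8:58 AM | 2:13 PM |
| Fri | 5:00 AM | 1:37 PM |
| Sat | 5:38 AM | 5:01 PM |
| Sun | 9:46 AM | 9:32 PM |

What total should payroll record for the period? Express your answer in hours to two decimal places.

55.23 hours

Tue: 6:32 AM–5:54 PM = 11 h 22 min; less 45 min break → 10 h 37 min
Wed: 6:26 AM–5:47 PM = 11 h 21 min; less 45 min break → 10 h 36 min
Thu: 8:58 AM–2:13 PM = 5 h 15 min; less 45 min break → 4 h 30 min
Fri: 5:00 AM–1:37 PM = 8 h 37 min; less 45 min break → 7 h 52 min
Sat: 5:38 AM–5:01 PM = 11 h 23 min; less 45 min break → 10 h 38 min
Sun: 9:46 AM–9:32 PM = 11 h 46 min; less 45 min break → 11 h 1 min
Total: 10 h 37 min + 10 h 36 min + 4 h 30 min + 7 h 52 min + 10 h 38 min + 11 h 1 min = 55 h 14 min.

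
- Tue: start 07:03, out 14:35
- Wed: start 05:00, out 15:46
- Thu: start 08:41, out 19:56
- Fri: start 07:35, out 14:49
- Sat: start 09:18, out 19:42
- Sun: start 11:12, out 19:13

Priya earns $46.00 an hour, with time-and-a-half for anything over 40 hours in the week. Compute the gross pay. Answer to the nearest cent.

$2888.80

Tue: 07:03–14:35 = 7 h 32 min
Wed: 05:00–15:46 = 10 h 46 min
Thu: 08:41–19:56 = 11 h 15 min
Fri: 07:35–14:49 = 7 h 14 min
Sat: 09:18–19:42 = 10 h 24 min
Sun: 11:12–19:13 = 8 h 1 min
Total worked: 55 h 12 min = 3312 min.
Regular 40 h 0 min = 2400 min at $46.00/h; overtime 15 h 12 min = 912 min at $69.00/h.
Pay = (2400 × $46.00 + 912 × $69.00) ÷ 60 = $2888.80.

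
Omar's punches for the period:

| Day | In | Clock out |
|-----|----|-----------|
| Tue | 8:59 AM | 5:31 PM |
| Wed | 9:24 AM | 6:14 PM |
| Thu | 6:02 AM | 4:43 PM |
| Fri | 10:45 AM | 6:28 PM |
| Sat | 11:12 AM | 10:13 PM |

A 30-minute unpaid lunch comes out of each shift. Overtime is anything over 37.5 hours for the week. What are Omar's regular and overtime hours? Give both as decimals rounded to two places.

Regular 37.50 hours, overtime 6.78 hours

Tue: 8:59 AM–5:31 PM = 8 h 32 min; less 30 min break → 8 h 2 min
Wed: 9:24 AM–6:14 PM = 8 h 50 min; less 30 min break → 8 h 20 min
Thu: 6:02 AM–4:43 PM = 10 h 41 min; less 30 min break → 10 h 11 min
Fri: 10:45 AM–6:28 PM = 7 h 43 min; less 30 min break → 7 h 13 min
Sat: 11:12 AM–10:13 PM = 11 h 1 min; less 30 min break → 10 h 31 min
Total worked: 44 h 17 min = 44.28 h.
Threshold 37.5 h → overtime 6 h 47 min, regular 37 h 30 min.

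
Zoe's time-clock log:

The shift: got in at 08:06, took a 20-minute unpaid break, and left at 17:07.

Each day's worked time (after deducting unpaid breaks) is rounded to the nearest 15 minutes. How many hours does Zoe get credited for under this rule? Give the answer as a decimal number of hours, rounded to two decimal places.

The shift: 08:06–17:07 = 9 h 1 min − 20 min = 8 h 41 min → rounds to 8 h 45 min

8.75 hours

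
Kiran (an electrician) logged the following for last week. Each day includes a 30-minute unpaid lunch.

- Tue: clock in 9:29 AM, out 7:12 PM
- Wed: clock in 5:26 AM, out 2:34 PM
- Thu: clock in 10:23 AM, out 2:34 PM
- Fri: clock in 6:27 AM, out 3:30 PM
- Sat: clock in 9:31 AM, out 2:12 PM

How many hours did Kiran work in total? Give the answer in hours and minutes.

34 h 16 min

Tue: 9:29 AM–7:12 PM = 9 h 43 min; less 30 min break → 9 h 13 min
Wed: 5:26 AM–2:34 PM = 9 h 8 min; less 30 min break → 8 h 38 min
Thu: 10:23 AM–2:34 PM = 4 h 11 min; less 30 min break → 3 h 41 min
Fri: 6:27 AM–3:30 PM = 9 h 3 min; less 30 min break → 8 h 33 min
Sat: 9:31 AM–2:12 PM = 4 h 41 min; less 30 min break → 4 h 11 min
Total: 9 h 13 min + 8 h 38 min + 3 h 41 min + 8 h 33 min + 4 h 11 min = 34 h 16 min.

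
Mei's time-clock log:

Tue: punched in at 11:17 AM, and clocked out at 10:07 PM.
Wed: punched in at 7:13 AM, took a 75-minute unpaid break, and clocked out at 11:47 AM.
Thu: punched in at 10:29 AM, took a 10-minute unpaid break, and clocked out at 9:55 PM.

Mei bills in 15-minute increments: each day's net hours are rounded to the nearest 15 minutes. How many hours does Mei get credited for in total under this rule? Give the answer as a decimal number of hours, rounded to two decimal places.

25.25 hours

Tue: 11:17 AM–10:07 PM = 10 h 50 min → rounds to 10 h 45 min
Wed: 7:13 AM–11:47 AM = 4 h 34 min − 75 min = 3 h 19 min → rounds to 3 h 15 min
Thu: 10:29 AM–9:55 PM = 11 h 26 min − 10 min = 11 h 16 min → rounds to 11 h 15 min
Total credited: 25 h 15 min.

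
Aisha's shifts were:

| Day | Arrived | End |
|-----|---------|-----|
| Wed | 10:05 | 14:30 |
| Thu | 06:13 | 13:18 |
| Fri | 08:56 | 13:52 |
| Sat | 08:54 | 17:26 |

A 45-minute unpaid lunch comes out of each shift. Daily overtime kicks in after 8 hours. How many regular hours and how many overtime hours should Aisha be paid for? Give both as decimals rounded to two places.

Wed: 10:05–14:30 = 4 h 25 min; less 45 min break → 3 h 40 min
Thu: 06:13–13:18 = 7 h 5 min; less 45 min break → 6 h 20 min
Fri: 08:56–13:52 = 4 h 56 min; less 45 min break → 4 h 11 min
Sat: 08:54–17:26 = 8 h 32 min; less 45 min break → 7 h 47 min
Wed reg 3 h 40 min / OT 0 h 0 min; Thu reg 6 h 20 min / OT 0 h 0 min; Fri reg 4 h 11 min / OT 0 h 0 min; Sat reg 7 h 47 min / OT 0 h 0 min.
Totals: regular 21 h 58 min, overtime 0 h 0 min.

Regular 21.97 hours, overtime 0.00 hours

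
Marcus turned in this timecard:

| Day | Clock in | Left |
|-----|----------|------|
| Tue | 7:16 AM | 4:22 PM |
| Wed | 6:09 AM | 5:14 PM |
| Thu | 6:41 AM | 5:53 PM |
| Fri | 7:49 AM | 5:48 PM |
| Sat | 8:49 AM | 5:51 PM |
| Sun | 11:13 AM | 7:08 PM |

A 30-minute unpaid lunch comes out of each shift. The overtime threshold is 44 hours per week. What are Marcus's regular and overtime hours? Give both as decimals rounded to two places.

Tue: 7:16 AM–4:22 PM = 9 h 6 min; less 30 min break → 8 h 36 min
Wed: 6:09 AM–5:14 PM = 11 h 5 min; less 30 min break → 10 h 35 min
Thu: 6:41 AM–5:53 PM = 11 h 12 min; less 30 min break → 10 h 42 min
Fri: 7:49 AM–5:48 PM = 9 h 59 min; less 30 min break → 9 h 29 min
Sat: 8:49 AM–5:51 PM = 9 h 2 min; less 30 min break → 8 h 32 min
Sun: 11:13 AM–7:08 PM = 7 h 55 min; less 30 min break → 7 h 25 min
Total worked: 55 h 19 min = 55.32 h.
Threshold 44 h → overtime 11 h 19 min, regular 44 h 0 min.

Regular 44.00 hours, overtime 11.32 hours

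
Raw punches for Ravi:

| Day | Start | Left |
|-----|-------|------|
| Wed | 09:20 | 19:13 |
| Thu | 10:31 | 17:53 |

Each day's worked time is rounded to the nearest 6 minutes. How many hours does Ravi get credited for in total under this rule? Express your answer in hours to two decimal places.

Wed: 09:20–19:13 = 9 h 53 min → rounds to 9 h 54 min
Thu: 10:31–17:53 = 7 h 22 min → rounds to 7 h 24 min
Total credited: 17 h 18 min.

17.30 hours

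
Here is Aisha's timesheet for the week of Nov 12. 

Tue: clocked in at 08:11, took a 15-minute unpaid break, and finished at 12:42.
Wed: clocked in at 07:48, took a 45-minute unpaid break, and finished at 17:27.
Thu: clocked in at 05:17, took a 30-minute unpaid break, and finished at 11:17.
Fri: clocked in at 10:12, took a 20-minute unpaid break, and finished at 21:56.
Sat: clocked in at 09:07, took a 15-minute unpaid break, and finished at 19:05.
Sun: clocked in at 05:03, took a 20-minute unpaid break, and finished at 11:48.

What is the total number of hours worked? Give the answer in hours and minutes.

Tue: 08:11–12:42 = 4 h 31 min; less 15 min break → 4 h 16 min
Wed: 07:48–17:27 = 9 h 39 min; less 45 min break → 8 h 54 min
Thu: 05:17–11:17 = 6 h 0 min; less 30 min break → 5 h 30 min
Fri: 10:12–21:56 = 11 h 44 min; less 20 min break → 11 h 24 min
Sat: 09:07–19:05 = 9 h 58 min; less 15 min break → 9 h 43 min
Sun: 05:03–11:48 = 6 h 45 min; less 20 min break → 6 h 25 min
Total: 4 h 16 min + 8 h 54 min + 5 h 30 min + 11 h 24 min + 9 h 43 min + 6 h 25 min = 46 h 12 min.

46 h 12 min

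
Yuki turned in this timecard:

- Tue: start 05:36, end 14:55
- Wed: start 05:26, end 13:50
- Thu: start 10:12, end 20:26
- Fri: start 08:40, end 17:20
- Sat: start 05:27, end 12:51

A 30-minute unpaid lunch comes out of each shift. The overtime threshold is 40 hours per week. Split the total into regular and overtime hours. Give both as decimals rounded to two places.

Regular 40.00 hours, overtime 1.52 hours

Tue: 05:36–14:55 = 9 h 19 min; less 30 min break → 8 h 49 min
Wed: 05:26–13:50 = 8 h 24 min; less 30 min break → 7 h 54 min
Thu: 10:12–20:26 = 10 h 14 min; less 30 min break → 9 h 44 min
Fri: 08:40–17:20 = 8 h 40 min; less 30 min break → 8 h 10 min
Sat: 05:27–12:51 = 7 h 24 min; less 30 min break → 6 h 54 min
Total worked: 41 h 31 min = 41.52 h.
Threshold 40 h → overtime 1 h 31 min, regular 40 h 0 min.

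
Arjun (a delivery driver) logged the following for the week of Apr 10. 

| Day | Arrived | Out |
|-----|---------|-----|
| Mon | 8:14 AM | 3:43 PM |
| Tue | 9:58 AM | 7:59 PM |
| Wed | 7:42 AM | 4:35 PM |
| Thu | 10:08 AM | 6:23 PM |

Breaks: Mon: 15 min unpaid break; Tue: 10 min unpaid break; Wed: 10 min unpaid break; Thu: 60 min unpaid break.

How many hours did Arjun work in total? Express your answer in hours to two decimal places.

33.05 hours

Mon: 8:14 AM–3:43 PM = 7 h 29 min; less 15 min break → 7 h 14 min
Tue: 9:58 AM–7:59 PM = 10 h 1 min; less 10 min break → 9 h 51 min
Wed: 7:42 AM–4:35 PM = 8 h 53 min; less 10 min break → 8 h 43 min
Thu: 10:08 AM–6:23 PM = 8 h 15 min; less 60 min break → 7 h 15 min
Total: 7 h 14 min + 9 h 51 min + 8 h 43 min + 7 h 15 min = 33 h 3 min.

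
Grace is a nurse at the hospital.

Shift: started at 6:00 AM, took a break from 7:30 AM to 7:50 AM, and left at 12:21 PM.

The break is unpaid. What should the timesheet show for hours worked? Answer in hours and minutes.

Shift: 6:00 AM–12:21 PM = 6 h 21 min; less 20 min break → 6 h 1 min

6 h 1 min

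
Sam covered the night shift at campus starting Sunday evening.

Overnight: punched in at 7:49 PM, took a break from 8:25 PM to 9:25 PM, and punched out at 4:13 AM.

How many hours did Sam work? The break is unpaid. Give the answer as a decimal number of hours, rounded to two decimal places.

Overnight: 7:49 PM → midnight = 4 h 11 min; midnight → 4:13 AM = 4 h 13 min; span 8 h 24 min; less 60 min break → 7 h 24 min

7.40 hours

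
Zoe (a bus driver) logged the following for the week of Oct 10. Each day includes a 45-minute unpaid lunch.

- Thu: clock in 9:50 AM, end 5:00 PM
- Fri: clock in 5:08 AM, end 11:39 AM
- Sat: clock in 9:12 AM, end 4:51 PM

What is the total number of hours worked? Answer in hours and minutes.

Thu: 9:50 AM–5:00 PM = 7 h 10 min; less 45 min break → 6 h 25 min
Fri: 5:08 AM–11:39 AM = 6 h 31 min; less 45 min break → 5 h 46 min
Sat: 9:12 AM–4:51 PM = 7 h 39 min; less 45 min break → 6 h 54 min
Total: 6 h 25 min + 5 h 46 min + 6 h 54 min = 19 h 5 min.

19 h 5 min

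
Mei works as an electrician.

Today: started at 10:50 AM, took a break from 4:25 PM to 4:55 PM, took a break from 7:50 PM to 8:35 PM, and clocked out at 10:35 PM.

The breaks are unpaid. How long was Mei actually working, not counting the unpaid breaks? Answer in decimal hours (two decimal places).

10.50 hours

Today: 10:50 AM–10:35 PM = 11 h 45 min; less 75 min break → 10 h 30 min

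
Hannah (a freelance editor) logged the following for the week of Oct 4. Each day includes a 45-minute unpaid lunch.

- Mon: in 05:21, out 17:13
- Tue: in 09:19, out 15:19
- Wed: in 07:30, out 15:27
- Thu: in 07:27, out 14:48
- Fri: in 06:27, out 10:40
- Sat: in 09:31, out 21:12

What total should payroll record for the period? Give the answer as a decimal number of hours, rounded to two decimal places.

Mon: 05:21–17:13 = 11 h 52 min; less 45 min break → 11 h 7 min
Tue: 09:19–15:19 = 6 h 0 min; less 45 min break → 5 h 15 min
Wed: 07:30–15:27 = 7 h 57 min; less 45 min break → 7 h 12 min
Thu: 07:27–14:48 = 7 h 21 min; less 45 min break → 6 h 36 min
Fri: 06:27–10:40 = 4 h 13 min; less 45 min break → 3 h 28 min
Sat: 09:31–21:12 = 11 h 41 min; less 45 min break → 10 h 56 min
Total: 11 h 7 min + 5 h 15 min + 7 h 12 min + 6 h 36 min + 3 h 28 min + 10 h 56 min = 44 h 34 min.

44.57 hours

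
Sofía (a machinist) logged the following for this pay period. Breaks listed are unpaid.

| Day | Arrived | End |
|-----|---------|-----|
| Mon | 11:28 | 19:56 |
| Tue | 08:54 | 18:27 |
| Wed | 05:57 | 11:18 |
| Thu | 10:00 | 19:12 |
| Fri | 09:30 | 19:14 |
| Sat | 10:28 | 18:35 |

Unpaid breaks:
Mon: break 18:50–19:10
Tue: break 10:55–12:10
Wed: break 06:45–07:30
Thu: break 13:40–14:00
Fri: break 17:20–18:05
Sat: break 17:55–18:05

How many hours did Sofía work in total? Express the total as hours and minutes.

46 h 50 min

Mon: 11:28–19:56 = 8 h 28 min; less 20 min break → 8 h 8 min
Tue: 08:54–18:27 = 9 h 33 min; less 75 min break → 8 h 18 min
Wed: 05:57–11:18 = 5 h 21 min; less 45 min break → 4 h 36 min
Thu: 10:00–19:12 = 9 h 12 min; less 20 min break → 8 h 52 min
Fri: 09:30–19:14 = 9 h 44 min; less 45 min break → 8 h 59 min
Sat: 10:28–18:35 = 8 h 7 min; less 10 min break → 7 h 57 min
Total: 8 h 8 min + 8 h 18 min + 4 h 36 min + 8 h 52 min + 8 h 59 min + 7 h 57 min = 46 h 50 min.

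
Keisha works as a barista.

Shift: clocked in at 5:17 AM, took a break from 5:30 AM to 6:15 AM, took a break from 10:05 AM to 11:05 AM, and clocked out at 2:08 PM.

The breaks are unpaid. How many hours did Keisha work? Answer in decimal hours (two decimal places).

Shift: 5:17 AM–2:08 PM = 8 h 51 min; less 105 min break → 7 h 6 min

7.10 hours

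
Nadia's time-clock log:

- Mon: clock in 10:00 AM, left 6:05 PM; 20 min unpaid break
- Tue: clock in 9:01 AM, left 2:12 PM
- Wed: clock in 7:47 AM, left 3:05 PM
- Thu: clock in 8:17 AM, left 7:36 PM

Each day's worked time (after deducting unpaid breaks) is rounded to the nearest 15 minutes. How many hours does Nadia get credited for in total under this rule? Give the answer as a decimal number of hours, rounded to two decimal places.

Mon: 10:00 AM–6:05 PM = 8 h 5 min − 20 min = 7 h 45 min → rounds to 7 h 45 min
Tue: 9:01 AM–2:12 PM = 5 h 11 min → rounds to 5 h 15 min
Wed: 7:47 AM–3:05 PM = 7 h 18 min → rounds to 7 h 15 min
Thu: 8:17 AM–7:36 PM = 11 h 19 min → rounds to 11 h 15 min
Total credited: 31 h 30 min.

31.50 hours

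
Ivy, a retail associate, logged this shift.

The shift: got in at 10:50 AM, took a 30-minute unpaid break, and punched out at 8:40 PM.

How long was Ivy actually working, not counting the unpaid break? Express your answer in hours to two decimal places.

9.33 hours

The shift: 10:50 AM–8:40 PM = 9 h 50 min; less 30 min break → 9 h 20 min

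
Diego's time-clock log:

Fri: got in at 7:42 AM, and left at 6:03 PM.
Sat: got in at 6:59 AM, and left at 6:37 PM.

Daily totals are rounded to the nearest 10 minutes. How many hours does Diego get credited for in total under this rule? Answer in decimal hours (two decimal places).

Fri: 7:42 AM–6:03 PM = 10 h 21 min → rounds to 10 h 20 min
Sat: 6:59 AM–6:37 PM = 11 h 38 min → rounds to 11 h 40 min
Total credited: 22 h 0 min.

22.00 hours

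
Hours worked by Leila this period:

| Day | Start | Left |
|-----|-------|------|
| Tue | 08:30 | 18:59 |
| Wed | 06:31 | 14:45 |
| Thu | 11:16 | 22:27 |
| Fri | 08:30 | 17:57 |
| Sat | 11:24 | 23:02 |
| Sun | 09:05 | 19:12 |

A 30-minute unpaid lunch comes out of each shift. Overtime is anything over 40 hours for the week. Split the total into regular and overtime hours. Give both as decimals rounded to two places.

Tue: 08:30–18:59 = 10 h 29 min; less 30 min break → 9 h 59 min
Wed: 06:31–14:45 = 8 h 14 min; less 30 min break → 7 h 44 min
Thu: 11:16–22:27 = 11 h 11 min; less 30 min break → 10 h 41 min
Fri: 08:30–17:57 = 9 h 27 min; less 30 min break → 8 h 57 min
Sat: 11:24–23:02 = 11 h 38 min; less 30 min break → 11 h 8 min
Sun: 09:05–19:12 = 10 h 7 min; less 30 min break → 9 h 37 min
Total worked: 58 h 6 min = 58.10 h.
Threshold 40 h → overtime 18 h 6 min, regular 40 h 0 min.

Regular 40.00 hours, overtime 18.10 hours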